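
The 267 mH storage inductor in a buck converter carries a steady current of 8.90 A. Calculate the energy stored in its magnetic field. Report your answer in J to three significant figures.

Stored magnetic energy: U = ½LI².
U = ½(0.267 H)(8.90 A)² = 10.57 J.

U ≈ 10.6 J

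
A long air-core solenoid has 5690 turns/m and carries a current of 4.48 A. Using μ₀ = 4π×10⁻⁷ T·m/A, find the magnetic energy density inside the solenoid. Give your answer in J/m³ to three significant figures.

u ≈ 408 J/m³

B = μ₀nI = (4π×10⁻⁷)(5.690×10^3)(4.48) = 3.203×10^-2 T.
u = B²/(2μ₀) = (3.203×10^-2)²/(2×4π×10⁻⁷) = 408.3 J/m³.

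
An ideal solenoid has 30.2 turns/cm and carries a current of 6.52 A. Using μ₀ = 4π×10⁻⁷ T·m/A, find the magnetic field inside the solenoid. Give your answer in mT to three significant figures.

B ≈ 24.7 mT

Inside a long solenoid, B = μ₀nI.
B = (4π×10⁻⁷)(3.020×10^3 m⁻¹)(6.52 A) = 2.474×10^-2 T.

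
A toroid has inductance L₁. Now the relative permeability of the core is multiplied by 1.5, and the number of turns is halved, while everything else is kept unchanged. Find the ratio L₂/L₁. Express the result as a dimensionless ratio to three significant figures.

For a toroid, L ∝ μᵣN²A/R.
L₂/L₁ = (1.5) × (0.5)^2 = 0.375.

L₂/L₁ = 0.375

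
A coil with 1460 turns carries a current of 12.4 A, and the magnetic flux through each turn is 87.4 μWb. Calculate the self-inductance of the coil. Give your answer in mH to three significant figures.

Self-inductance is defined by L = NΦ_B/I (flux linkage over current).
L = (1460)(8.740×10^-5 Wb)/(12.4 A) = 1.029×10^-2 H.

L ≈ 10.3 mH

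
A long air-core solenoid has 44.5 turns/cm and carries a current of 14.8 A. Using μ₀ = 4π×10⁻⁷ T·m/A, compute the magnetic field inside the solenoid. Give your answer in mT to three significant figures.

Inside a long solenoid, B = μ₀nI.
B = (4π×10⁻⁷)(4.450×10^3 m⁻¹)(14.8 A) = 8.276×10^-2 T.

B ≈ 82.8 mT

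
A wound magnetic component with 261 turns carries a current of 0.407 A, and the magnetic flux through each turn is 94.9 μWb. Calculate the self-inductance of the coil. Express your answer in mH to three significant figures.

Self-inductance is defined by L = NΦ_B/I (flux linkage over current).
L = (261)(9.490×10^-5 Wb)/(0.407 A) = 6.086×10^-2 H.

L ≈ 60.9 mH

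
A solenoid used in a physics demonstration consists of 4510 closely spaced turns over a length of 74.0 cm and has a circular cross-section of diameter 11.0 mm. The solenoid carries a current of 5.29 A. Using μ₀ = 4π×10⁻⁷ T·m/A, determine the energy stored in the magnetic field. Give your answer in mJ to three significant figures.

A = π(d/2)² = π(5.500×10^-3 m)² = 9.503×10^-5 m².
L = μ₀N²A/ℓ = (4π×10⁻⁷)(4510)²(9.503×10^-5)/(0.74) = 3.283×10^-3 H.
U = ½LI² = ½(3.283×10^-3)(5.29)² = 4.593×10^-2 J.

U ≈ 45.9 mJ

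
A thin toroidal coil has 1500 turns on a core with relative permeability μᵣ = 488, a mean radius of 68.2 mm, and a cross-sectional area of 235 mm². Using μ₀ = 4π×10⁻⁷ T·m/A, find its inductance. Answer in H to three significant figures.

For a thin toroid, L = μ₀μᵣN²A/(2πR).
L = (4π×10⁻⁷)(488)(1500)²(2.350×10^-4) / (2π×6.820×10^-2 m) = 0.7567 H.

L ≈ 0.757 H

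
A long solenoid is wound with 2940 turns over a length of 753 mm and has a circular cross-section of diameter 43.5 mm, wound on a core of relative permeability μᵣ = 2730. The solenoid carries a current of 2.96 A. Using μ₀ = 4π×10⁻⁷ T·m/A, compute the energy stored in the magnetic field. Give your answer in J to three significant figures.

A = π(d/2)² = π(2.175×10^-2 m)² = 1.486×10^-3 m².
L = μ₀μᵣN²A/ℓ = (4π×10⁻⁷)(2730)(2940)²(1.486×10^-3)/(0.753) = 58.52 H.
U = ½LI² = ½(58.52)(2.96)² = 256.4 J.

U ≈ 256 J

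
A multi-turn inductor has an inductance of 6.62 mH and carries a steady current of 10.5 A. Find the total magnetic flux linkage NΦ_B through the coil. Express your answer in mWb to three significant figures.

NΦ_B ≈ 69.5 mWb

From L = NΦ_B/I, the flux linkage is NΦ_B = LI.
NΦ_B = (6.620×10^-3 H)(10.5 A) = 6.951×10^-2 Wb.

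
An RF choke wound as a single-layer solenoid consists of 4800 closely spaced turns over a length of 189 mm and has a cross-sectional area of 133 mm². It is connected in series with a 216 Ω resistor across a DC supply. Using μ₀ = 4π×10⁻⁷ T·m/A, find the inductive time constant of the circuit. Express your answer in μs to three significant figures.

τ ≈ 94.3 μs

A = 133 mm² = 1.330×10^-4 m².
L = μ₀N²A/ℓ = (4π×10⁻⁷)(4800)²(1.330×10^-4)/(0.189) = 2.037×10^-2 H.
τ = L/R = (2.037×10^-2)/(216) = 9.433×10^-5 s.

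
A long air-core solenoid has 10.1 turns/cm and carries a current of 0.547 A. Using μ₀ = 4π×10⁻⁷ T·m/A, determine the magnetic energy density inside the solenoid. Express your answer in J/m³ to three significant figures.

u ≈ 0.192 J/m³

B = μ₀nI = (4π×10⁻⁷)(1.010×10^3)(0.547) = 6.943×10^-4 T.
u = B²/(2μ₀) = (6.943×10^-4)²/(2×4π×10⁻⁷) = 0.1918 J/m³.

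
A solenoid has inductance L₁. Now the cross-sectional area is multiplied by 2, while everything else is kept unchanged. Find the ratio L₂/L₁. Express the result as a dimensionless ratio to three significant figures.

L₂/L₁ = 2.00

For a solenoid, L ∝ μᵣN²A/ℓ.
L₂/L₁ = (2) = 2.00.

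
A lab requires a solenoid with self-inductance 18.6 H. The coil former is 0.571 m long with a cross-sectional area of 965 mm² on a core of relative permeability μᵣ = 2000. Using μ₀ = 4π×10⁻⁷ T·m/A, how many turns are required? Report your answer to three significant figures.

A = 965 mm² = 9.650×10^-4 m².
From L = μ₀μᵣN²A/ℓ, N = √(Lℓ / (μ₀μᵣA)).
N = √[(18.6)(0.571) / ((4π×10⁻⁷)(2000)×9.650×10^-4)] = √(4.379×10^6) ≈ 2092.6.

N ≈ 2090 turns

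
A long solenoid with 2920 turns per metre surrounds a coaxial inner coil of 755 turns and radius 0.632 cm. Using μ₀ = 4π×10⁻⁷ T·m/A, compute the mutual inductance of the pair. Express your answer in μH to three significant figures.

M ≈ 348 μH

The outer solenoid produces a uniform field B₁ = μ₀n₁I₁ across the inner coil,
so the flux linkage is N₂Φ = N₂B₁A₂ = μ₀n₁N₂A₂·I₁, giving M = μ₀n₁N₂A₂.
A₂ = πr² = π(6.320×10^-3 m)² = 1.2548×10^-4 m².
M = (4π×10⁻⁷)(2920)(755)(1.2548×10^-4) = 3.476×10^-4 H.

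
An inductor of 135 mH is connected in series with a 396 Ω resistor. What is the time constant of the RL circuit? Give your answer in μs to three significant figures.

τ ≈ 341 μs

τ = L/R = (0.135 H)/(396 Ω) = 3.409×10^-4 s.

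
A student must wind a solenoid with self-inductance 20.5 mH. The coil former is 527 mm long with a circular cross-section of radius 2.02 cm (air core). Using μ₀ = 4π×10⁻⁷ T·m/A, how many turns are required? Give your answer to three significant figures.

N ≈ 2590 turns

A = πr² = π(2.020×10^-2 m)² = 1.282×10^-3 m².
From L = μ₀N²A/ℓ, N = √(Lℓ / (μ₀A)).
N = √[(2.050×10^-2)(0.527) / ((4π×10⁻⁷)×1.282×10^-3)] = √(6.707×10^6) ≈ 2589.7.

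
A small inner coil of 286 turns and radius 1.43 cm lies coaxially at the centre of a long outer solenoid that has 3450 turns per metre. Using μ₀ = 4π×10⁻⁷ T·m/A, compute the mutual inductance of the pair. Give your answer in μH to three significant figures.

M ≈ 797 μH

The outer solenoid produces a uniform field B₁ = μ₀n₁I₁ across the inner coil,
so the flux linkage is N₂Φ = N₂B₁A₂ = μ₀n₁N₂A₂·I₁, giving M = μ₀n₁N₂A₂.
A₂ = πr² = π(1.430×10^-2 m)² = 6.424×10^-4 m².
M = (4π×10⁻⁷)(3450)(286)(6.424×10^-4) = 7.966×10^-4 H.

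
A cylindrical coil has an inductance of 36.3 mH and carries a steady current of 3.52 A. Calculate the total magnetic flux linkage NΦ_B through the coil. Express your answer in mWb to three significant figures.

NΦ_B ≈ 128 mWb

From L = NΦ_B/I, the flux linkage is NΦ_B = LI.
NΦ_B = (3.630×10^-2 H)(3.52 A) = 0.1278 Wb.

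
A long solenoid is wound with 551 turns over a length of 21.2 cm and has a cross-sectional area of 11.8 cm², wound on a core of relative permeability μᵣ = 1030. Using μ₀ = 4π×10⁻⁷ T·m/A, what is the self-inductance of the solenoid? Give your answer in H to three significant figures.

A = 11.8 cm² = 1.180×10^-3 m².
For a long solenoid, L = μ₀μᵣN²A/ℓ.
L = (4π×10⁻⁷)(1030)(551)²(1.180×10^-3)/(0.212 m) = 2.187 H.

L ≈ 2.19 H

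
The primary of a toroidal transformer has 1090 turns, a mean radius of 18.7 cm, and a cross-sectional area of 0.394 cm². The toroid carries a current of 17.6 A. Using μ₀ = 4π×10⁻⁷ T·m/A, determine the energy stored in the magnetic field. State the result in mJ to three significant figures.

L = μ₀N²A/(2πR) = (4π×10⁻⁷)(1090)²(3.940×10^-5)/(2π×0.187) = 5.007×10^-5 H.
U = ½LI² = ½(5.007×10^-5)(17.6)² = 7.754×10^-3 J.

U ≈ 7.75 mJ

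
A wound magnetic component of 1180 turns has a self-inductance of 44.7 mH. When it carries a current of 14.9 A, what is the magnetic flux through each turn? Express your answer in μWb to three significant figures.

From L = NΦ_B/I, the flux per turn is Φ_B = LI/N.
Φ_B = (4.470×10^-2 H)(14.9 A)/1180 = 5.644×10^-4 Wb.

Φ_B ≈ 564 μWb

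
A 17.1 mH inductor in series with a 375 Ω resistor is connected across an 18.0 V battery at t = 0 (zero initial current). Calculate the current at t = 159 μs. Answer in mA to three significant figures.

τ = L/R = 1.710×10^-2/375 = 4.560×10^-5 s; final current I_∞ = ε/R = 18.0/375 = 4.800×10^-2 A.
I(t) = I_∞(1 − e^(−t/τ)) with t/τ = 3.487.
I = (4.800×10^-2)(1 − e^(−3.487)) = 4.653×10^-2 A.

I ≈ 46.5 mA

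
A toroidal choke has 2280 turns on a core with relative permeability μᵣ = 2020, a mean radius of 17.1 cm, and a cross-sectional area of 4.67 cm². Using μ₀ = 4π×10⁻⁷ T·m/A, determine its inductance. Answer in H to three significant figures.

For a thin toroid, L = μ₀μᵣN²A/(2πR).
L = (4π×10⁻⁷)(2020)(2280)²(4.670×10^-4) / (2π×0.171 m) = 5.736 H.

L ≈ 5.74 H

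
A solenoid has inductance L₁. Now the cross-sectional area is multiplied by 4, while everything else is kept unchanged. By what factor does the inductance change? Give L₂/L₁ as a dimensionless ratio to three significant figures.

For a solenoid, L ∝ μᵣN²A/ℓ.
L₂/L₁ = (4) = 4.00.

L₂/L₁ = 4.00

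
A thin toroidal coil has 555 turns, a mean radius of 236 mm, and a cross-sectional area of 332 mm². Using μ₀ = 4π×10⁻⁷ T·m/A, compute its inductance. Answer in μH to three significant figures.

For a thin toroid, L = μ₀N²A/(2πR).
L = (4π×10⁻⁷)(555)²(3.320×10^-4) / (2π×0.236 m) = 8.666×10^-5 H.

L ≈ 86.7 μH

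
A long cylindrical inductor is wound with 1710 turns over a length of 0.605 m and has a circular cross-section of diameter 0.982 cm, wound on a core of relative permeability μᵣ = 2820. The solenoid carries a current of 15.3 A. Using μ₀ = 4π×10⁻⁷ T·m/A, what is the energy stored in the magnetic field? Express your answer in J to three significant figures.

A = π(d/2)² = π(4.910×10^-3 m)² = 7.574×10^-5 m².
L = μ₀μᵣN²A/ℓ = (4π×10⁻⁷)(2820)(1710)²(7.574×10^-5)/(0.605) = 1.297 H.
U = ½LI² = ½(1.297)(15.3)² = 151.8 J.

U ≈ 152 J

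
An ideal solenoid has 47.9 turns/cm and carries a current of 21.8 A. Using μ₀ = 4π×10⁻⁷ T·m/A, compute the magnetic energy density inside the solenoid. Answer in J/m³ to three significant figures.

B = μ₀nI = (4π×10⁻⁷)(4.790×10^3)(21.8) = 0.1312 T.
u = B²/(2μ₀) = (0.1312)²/(2×4π×10⁻⁷) = 6.851×10^3 J/m³.

u ≈ 6850 J/m³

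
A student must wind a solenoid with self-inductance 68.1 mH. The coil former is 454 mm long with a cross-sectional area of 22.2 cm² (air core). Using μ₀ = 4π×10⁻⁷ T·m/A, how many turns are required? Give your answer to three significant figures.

N ≈ 3330 turns

A = 22.2 cm² = 2.220×10^-3 m².
From L = μ₀N²A/ℓ, N = √(Lℓ / (μ₀A)).
N = √[(6.810×10^-2)(0.454) / ((4π×10⁻⁷)×2.220×10^-3)] = √(1.108×10^7) ≈ 3329.0.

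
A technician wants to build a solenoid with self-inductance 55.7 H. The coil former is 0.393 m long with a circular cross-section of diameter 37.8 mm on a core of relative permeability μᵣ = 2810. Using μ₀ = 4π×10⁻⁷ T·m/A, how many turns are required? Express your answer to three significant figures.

A = π(d/2)² = π(1.890×10^-2 m)² = 1.122×10^-3 m².
From L = μ₀μᵣN²A/ℓ, N = √(Lℓ / (μ₀μᵣA)).
N = √[(55.7)(0.393) / ((4π×10⁻⁷)(2810)×1.122×10^-3)] = √(5.524×10^6) ≈ 2350.3.

N ≈ 2350 turns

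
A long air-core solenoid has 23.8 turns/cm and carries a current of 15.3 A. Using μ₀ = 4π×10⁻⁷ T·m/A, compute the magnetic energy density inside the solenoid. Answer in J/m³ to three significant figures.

u ≈ 833 J/m³

B = μ₀nI = (4π×10⁻⁷)(2.380×10^3)(15.3) = 4.576×10^-2 T.
u = B²/(2μ₀) = (4.576×10^-2)²/(2×4π×10⁻⁷) = 833.1 J/m³.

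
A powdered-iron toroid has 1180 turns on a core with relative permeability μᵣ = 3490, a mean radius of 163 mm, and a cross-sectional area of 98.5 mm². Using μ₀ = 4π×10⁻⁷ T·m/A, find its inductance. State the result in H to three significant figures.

L ≈ 0.587 H

For a thin toroid, L = μ₀μᵣN²A/(2πR).
L = (4π×10⁻⁷)(3490)(1180)²(9.850×10^-5) / (2π×0.163 m) = 0.5873 H.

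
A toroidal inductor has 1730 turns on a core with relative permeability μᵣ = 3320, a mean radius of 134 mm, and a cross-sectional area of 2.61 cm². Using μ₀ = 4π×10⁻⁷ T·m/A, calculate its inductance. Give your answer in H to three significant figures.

L ≈ 3.87 H

For a thin toroid, L = μ₀μᵣN²A/(2πR).
L = (4π×10⁻⁷)(3320)(1730)²(2.610×10^-4) / (2π×0.134 m) = 3.871 H.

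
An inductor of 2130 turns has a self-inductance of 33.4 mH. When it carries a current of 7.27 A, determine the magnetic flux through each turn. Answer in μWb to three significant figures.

From L = NΦ_B/I, the flux per turn is Φ_B = LI/N.
Φ_B = (3.340×10^-2 H)(7.27 A)/2130 = 1.140×10^-4 Wb.

Φ_B ≈ 114 μWb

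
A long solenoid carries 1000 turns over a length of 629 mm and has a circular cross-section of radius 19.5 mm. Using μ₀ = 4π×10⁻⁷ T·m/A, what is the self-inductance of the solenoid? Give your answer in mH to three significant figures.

A = πr² = π(1.950×10^-2 m)² = 1.1946×10^-3 m².
For a long solenoid, L = μ₀N²A/ℓ.
L = (4π×10⁻⁷)(1000)²(1.1946×10^-3)/(0.629 m) = 2.387×10^-3 H.

L ≈ 2.39 mH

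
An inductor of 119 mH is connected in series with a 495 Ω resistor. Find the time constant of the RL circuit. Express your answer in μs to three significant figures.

τ = L/R = (0.119 H)/(495 Ω) = 2.404×10^-4 s.

τ ≈ 240 μs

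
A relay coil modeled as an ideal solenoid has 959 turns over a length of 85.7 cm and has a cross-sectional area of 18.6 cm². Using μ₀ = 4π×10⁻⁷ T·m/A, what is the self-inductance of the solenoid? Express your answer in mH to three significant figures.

A = 18.6 cm² = 1.860×10^-3 m².
For a long solenoid, L = μ₀N²A/ℓ.
L = (4π×10⁻⁷)(959)²(1.860×10^-3)/(0.857 m) = 2.508×10^-3 H.

L ≈ 2.51 mH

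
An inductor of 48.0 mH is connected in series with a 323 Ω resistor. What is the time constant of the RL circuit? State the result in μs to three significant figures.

τ = L/R = (4.800×10^-2 H)/(323 Ω) = 1.486×10^-4 s.

τ ≈ 149 μs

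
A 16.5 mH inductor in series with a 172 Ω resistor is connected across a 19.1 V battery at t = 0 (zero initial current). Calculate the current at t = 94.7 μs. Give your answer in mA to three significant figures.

τ = L/R = 1.650×10^-2/172 = 9.593×10^-5 s; final current I_∞ = ε/R = 19.1/172 = 0.111 A.
I(t) = I_∞(1 − e^(−t/τ)) with t/τ = 0.987.
I = (0.111)(1 − e^(−0.987)) = 6.967×10^-2 A.

I ≈ 69.7 mA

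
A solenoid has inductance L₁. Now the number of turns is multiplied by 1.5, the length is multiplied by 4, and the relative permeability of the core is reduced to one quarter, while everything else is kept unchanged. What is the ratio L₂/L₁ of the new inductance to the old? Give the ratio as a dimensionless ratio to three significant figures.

For a solenoid, L ∝ μᵣN²A/ℓ.
L₂/L₁ = (1.5)^2 × (4)^-1 × (0.25) = 0.141.

L₂/L₁ = 0.141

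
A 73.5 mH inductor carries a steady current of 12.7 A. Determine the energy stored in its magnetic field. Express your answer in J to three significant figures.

Stored magnetic energy: U = ½LI².
U = ½(7.350×10^-2 H)(12.7 A)² = 5.927 J.

U ≈ 5.93 J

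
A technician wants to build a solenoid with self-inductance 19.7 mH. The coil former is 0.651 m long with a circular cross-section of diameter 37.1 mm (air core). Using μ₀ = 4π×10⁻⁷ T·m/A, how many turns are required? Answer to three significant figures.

N ≈ 3070 turns

A = π(d/2)² = π(1.855×10^-2 m)² = 1.081×10^-3 m².
From L = μ₀N²A/ℓ, N = √(Lℓ / (μ₀A)).
N = √[(1.970×10^-2)(0.651) / ((4π×10⁻⁷)×1.081×10^-3)] = √(9.441×10^6) ≈ 3072.6.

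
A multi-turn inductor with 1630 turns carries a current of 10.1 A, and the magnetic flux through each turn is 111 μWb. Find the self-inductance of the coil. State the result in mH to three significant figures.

L ≈ 17.9 mH

Self-inductance is defined by L = NΦ_B/I (flux linkage over current).
L = (1630)(1.110×10^-4 Wb)/(10.1 A) = 1.791×10^-2 H.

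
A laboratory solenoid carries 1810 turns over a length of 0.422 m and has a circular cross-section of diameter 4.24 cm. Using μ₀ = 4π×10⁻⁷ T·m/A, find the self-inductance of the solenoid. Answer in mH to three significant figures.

L ≈ 13.8 mH

A = π(d/2)² = π(2.120×10^-2 m)² = 1.412×10^-3 m².
For a long solenoid, L = μ₀N²A/ℓ.
L = (4π×10⁻⁷)(1810)²(1.412×10^-3)/(0.422 m) = 1.377×10^-2 H.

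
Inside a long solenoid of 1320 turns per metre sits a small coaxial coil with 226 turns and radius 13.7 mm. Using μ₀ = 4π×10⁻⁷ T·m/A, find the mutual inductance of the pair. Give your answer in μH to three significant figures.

M ≈ 221 μH

The outer solenoid produces a uniform field B₁ = μ₀n₁I₁ across the inner coil,
so the flux linkage is N₂Φ = N₂B₁A₂ = μ₀n₁N₂A₂·I₁, giving M = μ₀n₁N₂A₂.
A₂ = πr² = π(1.370×10^-2 m)² = 5.896×10^-4 m².
M = (4π×10⁻⁷)(1320)(226)(5.896×10^-4) = 2.210×10^-4 H.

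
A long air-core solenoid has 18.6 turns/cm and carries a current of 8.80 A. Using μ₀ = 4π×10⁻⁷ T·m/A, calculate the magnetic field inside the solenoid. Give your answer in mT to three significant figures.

Inside a long solenoid, B = μ₀nI.
B = (4π×10⁻⁷)(1.860×10^3 m⁻¹)(8.80 A) = 2.057×10^-2 T.

B ≈ 20.6 mT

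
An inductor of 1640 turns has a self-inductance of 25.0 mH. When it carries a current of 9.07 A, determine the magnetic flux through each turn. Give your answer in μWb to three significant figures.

Φ_B ≈ 138 μWb

From L = NΦ_B/I, the flux per turn is Φ_B = LI/N.
Φ_B = (2.500×10^-2 H)(9.07 A)/1640 = 1.383×10^-4 Wb.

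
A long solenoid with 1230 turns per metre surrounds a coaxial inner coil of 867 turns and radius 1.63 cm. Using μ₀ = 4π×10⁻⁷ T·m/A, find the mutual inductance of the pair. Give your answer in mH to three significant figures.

M ≈ 1.12 mH

The outer solenoid produces a uniform field B₁ = μ₀n₁I₁ across the inner coil,
so the flux linkage is N₂Φ = N₂B₁A₂ = μ₀n₁N₂A₂·I₁, giving M = μ₀n₁N₂A₂.
A₂ = πr² = π(1.630×10^-2 m)² = 8.347×10^-4 m².
M = (4π×10⁻⁷)(1230)(867)(8.347×10^-4) = 1.119×10^-3 H.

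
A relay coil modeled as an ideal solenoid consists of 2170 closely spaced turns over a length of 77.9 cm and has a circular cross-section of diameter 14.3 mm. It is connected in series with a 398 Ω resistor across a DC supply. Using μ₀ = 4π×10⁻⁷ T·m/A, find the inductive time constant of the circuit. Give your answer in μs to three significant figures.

τ ≈ 3.07 μs

A = π(d/2)² = π(7.150×10^-3 m)² = 1.606×10^-4 m².
L = μ₀N²A/ℓ = (4π×10⁻⁷)(2170)²(1.606×10^-4)/(0.779) = 1.220×10^-3 H.
τ = L/R = (1.220×10^-3)/(398) = 3.065×10^-6 s.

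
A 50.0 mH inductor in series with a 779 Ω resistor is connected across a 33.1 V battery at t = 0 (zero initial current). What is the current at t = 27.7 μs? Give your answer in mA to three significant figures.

τ = L/R = 5.000×10^-2/779 = 6.418×10^-5 s; final current I_∞ = ε/R = 33.1/779 = 4.249×10^-2 A.
I(t) = I_∞(1 − e^(−t/τ)) with t/τ = 0.432.
I = (4.249×10^-2)(1 − e^(−0.432)) = 1.489×10^-2 A.

I ≈ 14.9 mA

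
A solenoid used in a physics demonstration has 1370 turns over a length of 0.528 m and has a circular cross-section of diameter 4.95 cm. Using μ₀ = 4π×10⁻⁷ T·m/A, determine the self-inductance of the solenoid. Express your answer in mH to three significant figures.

A = π(d/2)² = π(2.475×10^-2 m)² = 1.924×10^-3 m².
For a long solenoid, L = μ₀N²A/ℓ.
L = (4π×10⁻⁷)(1370)²(1.924×10^-3)/(0.528 m) = 8.596×10^-3 H.

L ≈ 8.60 mH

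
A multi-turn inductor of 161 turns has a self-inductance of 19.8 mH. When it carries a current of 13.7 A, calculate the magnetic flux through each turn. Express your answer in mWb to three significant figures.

Φ_B ≈ 1.68 mWb

From L = NΦ_B/I, the flux per turn is Φ_B = LI/N.
Φ_B = (1.980×10^-2 H)(13.7 A)/161 = 1.6848×10^-3 Wb.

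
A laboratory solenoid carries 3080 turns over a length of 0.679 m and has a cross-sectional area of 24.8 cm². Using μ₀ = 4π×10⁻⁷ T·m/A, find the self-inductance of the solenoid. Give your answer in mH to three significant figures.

A = 24.8 cm² = 2.480×10^-3 m².
For a long solenoid, L = μ₀N²A/ℓ.
L = (4π×10⁻⁷)(3080)²(2.480×10^-3)/(0.679 m) = 4.354×10^-2 H.

L ≈ 43.5 mH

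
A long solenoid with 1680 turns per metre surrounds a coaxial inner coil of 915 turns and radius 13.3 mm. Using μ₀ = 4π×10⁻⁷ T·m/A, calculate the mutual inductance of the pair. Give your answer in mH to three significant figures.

The outer solenoid produces a uniform field B₁ = μ₀n₁I₁ across the inner coil,
so the flux linkage is N₂Φ = N₂B₁A₂ = μ₀n₁N₂A₂·I₁, giving M = μ₀n₁N₂A₂.
A₂ = πr² = π(1.330×10^-2 m)² = 5.557×10^-4 m².
M = (4π×10⁻⁷)(1680)(915)(5.557×10^-4) = 1.073×10^-3 H.

M ≈ 1.07 mH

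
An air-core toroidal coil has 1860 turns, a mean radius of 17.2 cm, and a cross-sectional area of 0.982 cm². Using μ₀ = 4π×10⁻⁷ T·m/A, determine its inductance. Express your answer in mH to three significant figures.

L ≈ 0.395 mH

For a thin toroid, L = μ₀N²A/(2πR).
L = (4π×10⁻⁷)(1860)²(9.820×10^-5) / (2π×0.172 m) = 3.950×10^-4 H.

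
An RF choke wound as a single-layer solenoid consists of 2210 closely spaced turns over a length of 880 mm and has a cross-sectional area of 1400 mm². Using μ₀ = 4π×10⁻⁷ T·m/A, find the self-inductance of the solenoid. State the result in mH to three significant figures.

L ≈ 9.76 mH

A = 1400 mm² = 1.400×10^-3 m².
For a long solenoid, L = μ₀N²A/ℓ.
L = (4π×10⁻⁷)(2210)²(1.400×10^-3)/(0.88 m) = 9.764×10^-3 H.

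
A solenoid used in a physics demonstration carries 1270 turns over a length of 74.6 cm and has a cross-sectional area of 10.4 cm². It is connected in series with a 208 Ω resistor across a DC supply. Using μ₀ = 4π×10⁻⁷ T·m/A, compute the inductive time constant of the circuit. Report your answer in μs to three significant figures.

A = 10.4 cm² = 1.040×10^-3 m².
L = μ₀N²A/ℓ = (4π×10⁻⁷)(1270)²(1.040×10^-3)/(0.746) = 2.826×10^-3 H.
τ = L/R = (2.826×10^-3)/(208) = 1.358×10^-5 s.

τ ≈ 13.6 μs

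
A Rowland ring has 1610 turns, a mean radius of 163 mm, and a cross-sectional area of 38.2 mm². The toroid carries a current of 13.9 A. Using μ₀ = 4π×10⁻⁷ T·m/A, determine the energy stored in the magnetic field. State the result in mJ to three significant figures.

U ≈ 11.7 mJ

L = μ₀N²A/(2πR) = (4π×10⁻⁷)(1610)²(3.820×10^-5)/(2π×0.163) = 1.2149×10^-4 H.
U = ½LI² = ½(1.2149×10^-4)(13.9)² = 1.174×10^-2 J.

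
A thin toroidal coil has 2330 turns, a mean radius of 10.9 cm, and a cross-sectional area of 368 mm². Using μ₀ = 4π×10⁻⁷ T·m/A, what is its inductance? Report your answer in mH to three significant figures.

L ≈ 3.67 mH

For a thin toroid, L = μ₀N²A/(2πR).
L = (4π×10⁻⁷)(2330)²(3.680×10^-4) / (2π×0.109 m) = 3.666×10^-3 H.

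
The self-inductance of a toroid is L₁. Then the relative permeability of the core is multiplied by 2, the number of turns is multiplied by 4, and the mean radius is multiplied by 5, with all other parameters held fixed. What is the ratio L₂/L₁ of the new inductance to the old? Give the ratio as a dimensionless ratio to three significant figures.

L₂/L₁ = 6.40

For a toroid, L ∝ μᵣN²A/R.
L₂/L₁ = (2) × (4)^2 × (5)^-1 = 6.40.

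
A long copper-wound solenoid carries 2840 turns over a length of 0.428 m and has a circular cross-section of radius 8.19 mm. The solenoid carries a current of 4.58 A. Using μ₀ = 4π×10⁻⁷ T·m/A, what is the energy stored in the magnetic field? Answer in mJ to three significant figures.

U ≈ 52.3 mJ

A = πr² = π(8.190×10^-3 m)² = 2.107×10^-4 m².
L = μ₀N²A/ℓ = (4π×10⁻⁷)(2840)²(2.107×10^-4)/(0.428) = 4.990×10^-3 H.
U = ½LI² = ½(4.990×10^-3)(4.58)² = 5.234×10^-2 J.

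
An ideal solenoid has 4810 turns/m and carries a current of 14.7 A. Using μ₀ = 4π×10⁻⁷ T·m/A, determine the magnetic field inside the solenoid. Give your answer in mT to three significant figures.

B ≈ 88.9 mT

Inside a long solenoid, B = μ₀nI.
B = (4π×10⁻⁷)(4.810×10^3 m⁻¹)(14.7 A) = 8.885×10^-2 T.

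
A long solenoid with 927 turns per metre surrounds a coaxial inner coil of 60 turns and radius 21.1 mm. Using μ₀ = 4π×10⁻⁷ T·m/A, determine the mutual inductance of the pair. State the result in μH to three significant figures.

M ≈ 97.8 μH

The outer solenoid produces a uniform field B₁ = μ₀n₁I₁ across the inner coil,
so the flux linkage is N₂Φ = N₂B₁A₂ = μ₀n₁N₂A₂·I₁, giving M = μ₀n₁N₂A₂.
A₂ = πr² = π(2.110×10^-2 m)² = 1.399×10^-3 m².
M = (4π×10⁻⁷)(927)(60)(1.399×10^-3) = 9.776×10^-5 H.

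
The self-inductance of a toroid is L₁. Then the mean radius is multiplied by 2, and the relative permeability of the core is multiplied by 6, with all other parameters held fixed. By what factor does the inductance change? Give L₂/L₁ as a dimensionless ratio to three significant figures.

For a toroid, L ∝ μᵣN²A/R.
L₂/L₁ = (2)^-1 × (6) = 3.00.

L₂/L₁ = 3.00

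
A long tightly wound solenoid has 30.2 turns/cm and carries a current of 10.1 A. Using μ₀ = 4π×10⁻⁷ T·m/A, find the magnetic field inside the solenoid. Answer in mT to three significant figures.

B ≈ 38.3 mT

Inside a long solenoid, B = μ₀nI.
B = (4π×10⁻⁷)(3.020×10^3 m⁻¹)(10.1 A) = 3.833×10^-2 T.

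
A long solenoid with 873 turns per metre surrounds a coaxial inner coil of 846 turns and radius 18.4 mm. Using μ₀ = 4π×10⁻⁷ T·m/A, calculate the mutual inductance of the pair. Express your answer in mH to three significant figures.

M ≈ 0.987 mH

The outer solenoid produces a uniform field B₁ = μ₀n₁I₁ across the inner coil,
so the flux linkage is N₂Φ = N₂B₁A₂ = μ₀n₁N₂A₂·I₁, giving M = μ₀n₁N₂A₂.
A₂ = πr² = π(1.840×10^-2 m)² = 1.064×10^-3 m².
M = (4π×10⁻⁷)(873)(846)(1.064×10^-3) = 9.871×10^-4 H.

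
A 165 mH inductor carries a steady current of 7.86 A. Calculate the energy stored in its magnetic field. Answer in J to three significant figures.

Stored magnetic energy: U = ½LI².
U = ½(0.165 H)(7.86 A)² = 5.097 J.

U ≈ 5.10 J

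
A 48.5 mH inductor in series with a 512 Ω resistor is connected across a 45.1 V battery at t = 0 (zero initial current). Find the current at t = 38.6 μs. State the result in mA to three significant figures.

τ = L/R = 4.850×10^-2/512 = 9.473×10^-5 s; final current I_∞ = ε/R = 45.1/512 = 8.809×10^-2 A.
I(t) = I_∞(1 − e^(−t/τ)) with t/τ = 0.407.
I = (8.809×10^-2)(1 − e^(−0.407)) = 2.948×10^-2 A.

I ≈ 29.5 mA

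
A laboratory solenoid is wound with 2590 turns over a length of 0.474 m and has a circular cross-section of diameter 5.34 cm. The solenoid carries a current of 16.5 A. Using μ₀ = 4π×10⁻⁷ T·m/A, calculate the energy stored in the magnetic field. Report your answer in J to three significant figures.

U ≈ 5.42 J

A = π(d/2)² = π(2.670×10^-2 m)² = 2.240×10^-3 m².
L = μ₀N²A/ℓ = (4π×10⁻⁷)(2590)²(2.240×10^-3)/(0.474) = 3.983×10^-2 H.
U = ½LI² = ½(3.983×10^-2)(16.5)² = 5.422 J.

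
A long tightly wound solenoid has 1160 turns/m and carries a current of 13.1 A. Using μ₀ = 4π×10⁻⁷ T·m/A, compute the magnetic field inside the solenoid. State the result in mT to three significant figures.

Inside a long solenoid, B = μ₀nI.
B = (4π×10⁻⁷)(1.160×10^3 m⁻¹)(13.1 A) = 1.910×10^-2 T.

B ≈ 19.1 mT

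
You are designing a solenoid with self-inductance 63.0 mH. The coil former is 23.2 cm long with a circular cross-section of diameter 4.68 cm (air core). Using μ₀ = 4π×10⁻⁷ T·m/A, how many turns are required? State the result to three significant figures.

N ≈ 2600 turns

A = π(d/2)² = π(2.340×10^-2 m)² = 1.720×10^-3 m².
From L = μ₀N²A/ℓ, N = √(Lℓ / (μ₀A)).
N = √[(6.300×10^-2)(0.232) / ((4π×10⁻⁷)×1.720×10^-3)] = √(6.761×10^6) ≈ 2600.3.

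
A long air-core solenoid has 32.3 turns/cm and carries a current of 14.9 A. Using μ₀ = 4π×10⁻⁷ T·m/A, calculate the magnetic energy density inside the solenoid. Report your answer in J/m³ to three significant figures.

B = μ₀nI = (4π×10⁻⁷)(3.230×10^3)(14.9) = 6.048×10^-2 T.
u = B²/(2μ₀) = (6.048×10^-2)²/(2×4π×10⁻⁷) = 1.455×10^3 J/m³.

u ≈ 1460 J/m³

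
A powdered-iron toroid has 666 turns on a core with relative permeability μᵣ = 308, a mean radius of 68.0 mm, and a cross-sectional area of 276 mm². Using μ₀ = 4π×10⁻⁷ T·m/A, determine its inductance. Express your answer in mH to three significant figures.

For a thin toroid, L = μ₀μᵣN²A/(2πR).
L = (4π×10⁻⁷)(308)(666)²(2.760×10^-4) / (2π×6.800×10^-2 m) = 0.1109 H.

L ≈ 111 mH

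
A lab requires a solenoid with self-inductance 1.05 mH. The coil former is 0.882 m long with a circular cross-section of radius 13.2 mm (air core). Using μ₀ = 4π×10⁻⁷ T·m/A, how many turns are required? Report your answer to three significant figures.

N ≈ 1160 turns

A = πr² = π(1.320×10^-2 m)² = 5.474×10^-4 m².
From L = μ₀N²A/ℓ, N = √(Lℓ / (μ₀A)).
N = √[(1.050×10^-3)(0.882) / ((4π×10⁻⁷)×5.474×10^-4)] = √(1.346×10^6) ≈ 1160.3.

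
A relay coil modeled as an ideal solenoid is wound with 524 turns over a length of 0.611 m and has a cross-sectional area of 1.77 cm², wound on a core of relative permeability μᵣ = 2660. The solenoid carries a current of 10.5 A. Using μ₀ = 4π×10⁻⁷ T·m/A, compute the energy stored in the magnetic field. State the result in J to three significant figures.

A = 1.77 cm² = 1.770×10^-4 m².
L = μ₀μᵣN²A/ℓ = (4π×10⁻⁷)(2660)(524)²(1.770×10^-4)/(0.611) = 0.2659 H.
U = ½LI² = ½(0.2659)(10.5)² = 14.66 J.

U ≈ 14.7 J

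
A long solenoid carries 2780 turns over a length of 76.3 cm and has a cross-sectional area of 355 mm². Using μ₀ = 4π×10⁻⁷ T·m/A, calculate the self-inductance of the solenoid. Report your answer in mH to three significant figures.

A = 355 mm² = 3.550×10^-4 m².
For a long solenoid, L = μ₀N²A/ℓ.
L = (4π×10⁻⁷)(2780)²(3.550×10^-4)/(0.763 m) = 4.519×10^-3 H.

L ≈ 4.52 mH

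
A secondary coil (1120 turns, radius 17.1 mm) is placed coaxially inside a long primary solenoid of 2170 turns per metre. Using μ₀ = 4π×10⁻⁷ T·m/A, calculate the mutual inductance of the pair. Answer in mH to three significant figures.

The outer solenoid produces a uniform field B₁ = μ₀n₁I₁ across the inner coil,
so the flux linkage is N₂Φ = N₂B₁A₂ = μ₀n₁N₂A₂·I₁, giving M = μ₀n₁N₂A₂.
A₂ = πr² = π(1.710×10^-2 m)² = 9.186×10^-4 m².
M = (4π×10⁻⁷)(2170)(1120)(9.186×10^-4) = 2.806×10^-3 H.

M ≈ 2.81 mH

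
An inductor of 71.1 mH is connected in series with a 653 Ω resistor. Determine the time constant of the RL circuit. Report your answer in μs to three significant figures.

τ ≈ 109 μs

τ = L/R = (7.110×10^-2 H)/(653 Ω) = 1.089×10^-4 s.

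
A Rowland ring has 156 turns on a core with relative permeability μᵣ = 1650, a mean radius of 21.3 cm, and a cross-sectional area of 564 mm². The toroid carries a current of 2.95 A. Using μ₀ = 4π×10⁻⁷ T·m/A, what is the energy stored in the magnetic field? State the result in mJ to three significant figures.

U ≈ 92.5 mJ

L = μ₀μᵣN²A/(2πR) = (4π×10⁻⁷)(1650)(156)²(5.640×10^-4)/(2π×0.213) = 2.126×10^-2 H.
U = ½LI² = ½(2.126×10^-2)(2.95)² = 9.253×10^-2 J.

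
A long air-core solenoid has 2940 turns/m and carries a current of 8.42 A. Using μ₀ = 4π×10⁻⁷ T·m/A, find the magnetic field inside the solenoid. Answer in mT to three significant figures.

B ≈ 31.1 mT

Inside a long solenoid, B = μ₀nI.
B = (4π×10⁻⁷)(2.940×10^3 m⁻¹)(8.42 A) = 3.111×10^-2 T.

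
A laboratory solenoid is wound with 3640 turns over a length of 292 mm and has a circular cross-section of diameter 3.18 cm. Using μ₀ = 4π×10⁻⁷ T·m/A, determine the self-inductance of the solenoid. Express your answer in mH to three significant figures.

L ≈ 45.3 mH

A = π(d/2)² = π(1.590×10^-2 m)² = 7.942×10^-4 m².
For a long solenoid, L = μ₀N²A/ℓ.
L = (4π×10⁻⁷)(3640)²(7.942×10^-4)/(0.292 m) = 4.529×10^-2 H.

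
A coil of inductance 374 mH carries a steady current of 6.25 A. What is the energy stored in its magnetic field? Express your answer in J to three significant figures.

U ≈ 7.30 J

Stored magnetic energy: U = ½LI².
U = ½(0.374 H)(6.25 A)² = 7.3047 J.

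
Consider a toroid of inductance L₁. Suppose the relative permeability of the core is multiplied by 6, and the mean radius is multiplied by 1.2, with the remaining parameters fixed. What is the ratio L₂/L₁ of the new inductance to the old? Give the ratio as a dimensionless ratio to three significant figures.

L₂/L₁ = 5.00

For a toroid, L ∝ μᵣN²A/R.
L₂/L₁ = (6) × (1.2)^-1 = 5.00.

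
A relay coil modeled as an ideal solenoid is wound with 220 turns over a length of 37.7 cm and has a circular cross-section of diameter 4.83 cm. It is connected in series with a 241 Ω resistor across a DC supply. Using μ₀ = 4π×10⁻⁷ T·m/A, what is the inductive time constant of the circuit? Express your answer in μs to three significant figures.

τ ≈ 1.23 μs

A = π(d/2)² = π(2.415×10^-2 m)² = 1.832×10^-3 m².
L = μ₀N²A/ℓ = (4π×10⁻⁷)(220)²(1.832×10^-3)/(0.377) = 2.956×10^-4 H.
τ = L/R = (2.956×10^-4)/(241) = 1.227×10^-6 s.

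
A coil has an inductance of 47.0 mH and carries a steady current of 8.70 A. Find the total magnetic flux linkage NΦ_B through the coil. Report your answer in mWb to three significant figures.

NΦ_B ≈ 409 mWb

From L = NΦ_B/I, the flux linkage is NΦ_B = LI.
NΦ_B = (4.700×10^-2 H)(8.70 A) = 0.4089 Wb.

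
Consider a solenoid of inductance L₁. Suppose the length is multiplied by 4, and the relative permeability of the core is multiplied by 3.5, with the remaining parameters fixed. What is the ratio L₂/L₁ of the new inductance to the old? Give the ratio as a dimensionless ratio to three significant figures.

L₂/L₁ = 0.875

For a solenoid, L ∝ μᵣN²A/ℓ.
L₂/L₁ = (4)^-1 × (3.5) = 0.875.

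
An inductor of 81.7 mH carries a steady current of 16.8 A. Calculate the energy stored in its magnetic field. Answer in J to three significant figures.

U ≈ 11.5 J

Stored magnetic energy: U = ½LI².
U = ½(8.170×10^-2 H)(16.8 A)² = 11.53 J.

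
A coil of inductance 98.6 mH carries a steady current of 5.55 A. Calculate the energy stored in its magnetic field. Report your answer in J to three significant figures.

U ≈ 1.52 J

Stored magnetic energy: U = ½LI².
U = ½(9.860×10^-2 H)(5.55 A)² = 1.519 J.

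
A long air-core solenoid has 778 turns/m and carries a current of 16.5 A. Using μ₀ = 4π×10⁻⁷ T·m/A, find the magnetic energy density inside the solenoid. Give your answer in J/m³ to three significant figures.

B = μ₀nI = (4π×10⁻⁷)(778)(16.5) = 1.613×10^-2 T.
u = B²/(2μ₀) = (1.613×10^-2)²/(2×4π×10⁻⁷) = 103.5 J/m³.

u ≈ 104 J/m³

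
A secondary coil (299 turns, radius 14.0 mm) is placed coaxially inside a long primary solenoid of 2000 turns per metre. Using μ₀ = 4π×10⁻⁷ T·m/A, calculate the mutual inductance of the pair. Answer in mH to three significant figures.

M ≈ 0.463 mH

The outer solenoid produces a uniform field B₁ = μ₀n₁I₁ across the inner coil,
so the flux linkage is N₂Φ = N₂B₁A₂ = μ₀n₁N₂A₂·I₁, giving M = μ₀n₁N₂A₂.
A₂ = πr² = π(1.400×10^-2 m)² = 6.158×10^-4 m².
M = (4π×10⁻⁷)(2000)(299)(6.158×10^-4) = 4.627×10^-4 H.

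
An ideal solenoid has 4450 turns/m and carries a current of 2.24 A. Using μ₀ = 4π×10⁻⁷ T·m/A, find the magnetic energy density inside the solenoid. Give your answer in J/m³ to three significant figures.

B = μ₀nI = (4π×10⁻⁷)(4.450×10^3)(2.24) = 1.253×10^-2 T.
u = B²/(2μ₀) = (1.253×10^-2)²/(2×4π×10⁻⁷) = 62.43 J/m³.

u ≈ 62.4 J/m³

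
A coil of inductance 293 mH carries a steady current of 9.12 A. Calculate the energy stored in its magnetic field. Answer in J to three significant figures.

Stored magnetic energy: U = ½LI².
U = ½(0.293 H)(9.12 A)² = 12.19 J.

U ≈ 12.2 J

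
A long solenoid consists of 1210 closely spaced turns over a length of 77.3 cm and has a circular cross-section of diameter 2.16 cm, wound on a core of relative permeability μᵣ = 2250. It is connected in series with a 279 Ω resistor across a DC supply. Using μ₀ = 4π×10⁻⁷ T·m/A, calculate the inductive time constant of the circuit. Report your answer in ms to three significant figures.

A = π(d/2)² = π(1.080×10^-2 m)² = 3.664×10^-4 m².
L = μ₀μᵣN²A/ℓ = (4π×10⁻⁷)(2250)(1210)²(3.664×10^-4)/(0.773) = 1.962 H.
τ = L/R = (1.962)/(279) = 7.034×10^-3 s.

τ ≈ 7.03 ms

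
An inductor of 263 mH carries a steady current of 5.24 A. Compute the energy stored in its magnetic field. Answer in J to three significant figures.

Stored magnetic energy: U = ½LI².
U = ½(0.263 H)(5.24 A)² = 3.611 J.

U ≈ 3.61 J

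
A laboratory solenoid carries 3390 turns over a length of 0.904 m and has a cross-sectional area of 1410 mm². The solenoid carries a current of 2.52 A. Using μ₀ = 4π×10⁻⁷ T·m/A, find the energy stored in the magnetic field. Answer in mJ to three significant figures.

U ≈ 71.5 mJ

A = 1410 mm² = 1.410×10^-3 m².
L = μ₀N²A/ℓ = (4π×10⁻⁷)(3390)²(1.410×10^-3)/(0.904) = 2.252×10^-2 H.
U = ½LI² = ½(2.252×10^-2)(2.52)² = 7.152×10^-2 J.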